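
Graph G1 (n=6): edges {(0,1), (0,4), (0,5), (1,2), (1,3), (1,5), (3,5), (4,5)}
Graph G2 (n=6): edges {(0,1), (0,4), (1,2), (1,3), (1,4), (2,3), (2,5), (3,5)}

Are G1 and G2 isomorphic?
No, not isomorphic

The graphs are NOT isomorphic.

Degrees in G1: deg(0)=3, deg(1)=4, deg(2)=1, deg(3)=2, deg(4)=2, deg(5)=4.
Sorted degree sequence of G1: [4, 4, 3, 2, 2, 1].
Degrees in G2: deg(0)=2, deg(1)=4, deg(2)=3, deg(3)=3, deg(4)=2, deg(5)=2.
Sorted degree sequence of G2: [4, 3, 3, 2, 2, 2].
The (sorted) degree sequence is an isomorphism invariant, so since G1 and G2 have different degree sequences they cannot be isomorphic.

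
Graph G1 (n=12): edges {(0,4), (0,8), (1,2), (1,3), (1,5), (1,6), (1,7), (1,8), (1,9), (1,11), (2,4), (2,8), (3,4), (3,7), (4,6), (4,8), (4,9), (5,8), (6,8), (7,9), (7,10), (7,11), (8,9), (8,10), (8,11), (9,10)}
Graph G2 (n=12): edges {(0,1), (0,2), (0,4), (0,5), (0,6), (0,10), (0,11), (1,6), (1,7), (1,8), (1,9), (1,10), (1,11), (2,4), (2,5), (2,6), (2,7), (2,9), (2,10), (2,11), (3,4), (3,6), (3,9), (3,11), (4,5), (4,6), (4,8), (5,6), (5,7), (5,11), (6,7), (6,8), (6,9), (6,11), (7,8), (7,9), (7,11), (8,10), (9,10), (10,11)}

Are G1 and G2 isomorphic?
No, not isomorphic

The graphs are NOT isomorphic.

Degrees in G1: deg(0)=2, deg(1)=8, deg(2)=3, deg(3)=3, deg(4)=6, deg(5)=2, deg(6)=3, deg(7)=5, deg(8)=9, deg(9)=5, deg(10)=3, deg(11)=3.
Sorted degree sequence of G1: [9, 8, 6, 5, 5, 3, 3, 3, 3, 3, 2, 2].
Degrees in G2: deg(0)=7, deg(1)=7, deg(2)=8, deg(3)=4, deg(4)=6, deg(5)=6, deg(6)=10, deg(7)=7, deg(8)=5, deg(9)=6, deg(10)=6, deg(11)=8.
Sorted degree sequence of G2: [10, 8, 8, 7, 7, 7, 6, 6, 6, 6, 5, 4].
The (sorted) degree sequence is an isomorphism invariant, so since G1 and G2 have different degree sequences they cannot be isomorphic.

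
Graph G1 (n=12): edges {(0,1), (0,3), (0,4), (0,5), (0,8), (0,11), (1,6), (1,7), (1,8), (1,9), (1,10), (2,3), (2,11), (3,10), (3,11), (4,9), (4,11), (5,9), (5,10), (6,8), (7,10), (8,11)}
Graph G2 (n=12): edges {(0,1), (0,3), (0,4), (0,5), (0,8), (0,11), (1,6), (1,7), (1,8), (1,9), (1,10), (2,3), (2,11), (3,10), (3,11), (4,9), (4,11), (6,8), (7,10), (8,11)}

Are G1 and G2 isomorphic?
No, not isomorphic

The graphs are NOT isomorphic.

Counting edges: G1 has 22 edge(s); G2 has 20 edge(s).
Edge count is an isomorphism invariant (a bijection on vertices induces a bijection on edges), so differing edge counts rule out isomorphism.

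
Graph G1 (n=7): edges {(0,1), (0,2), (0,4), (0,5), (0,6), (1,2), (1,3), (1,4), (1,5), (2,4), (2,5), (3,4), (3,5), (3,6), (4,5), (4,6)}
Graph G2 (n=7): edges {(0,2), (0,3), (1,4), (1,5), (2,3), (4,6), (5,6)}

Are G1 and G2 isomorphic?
No, not isomorphic

The graphs are NOT isomorphic.

Counting triangles (3-cliques): G1 has 15, G2 has 1.
Triangle count is an isomorphism invariant, so differing triangle counts rule out isomorphism.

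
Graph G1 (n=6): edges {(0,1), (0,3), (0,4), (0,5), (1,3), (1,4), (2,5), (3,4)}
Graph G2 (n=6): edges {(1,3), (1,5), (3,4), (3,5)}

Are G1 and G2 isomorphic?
No, not isomorphic

The graphs are NOT isomorphic.

Connected components of G1: 1 component(s) with vertex sets [[0, 1, 2, 3, 4, 5]], sizes [6].
Connected components of G2: 3 component(s) with vertex sets [[0], [2], [1, 3, 4, 5]], sizes [1, 1, 4].
The number of connected components (and the multiset of component sizes) is an isomorphism invariant — an isomorphism maps each component of G1 bijectively onto a component of G2. Since G1 has 1 component(s) and G2 has 3, they cannot be isomorphic.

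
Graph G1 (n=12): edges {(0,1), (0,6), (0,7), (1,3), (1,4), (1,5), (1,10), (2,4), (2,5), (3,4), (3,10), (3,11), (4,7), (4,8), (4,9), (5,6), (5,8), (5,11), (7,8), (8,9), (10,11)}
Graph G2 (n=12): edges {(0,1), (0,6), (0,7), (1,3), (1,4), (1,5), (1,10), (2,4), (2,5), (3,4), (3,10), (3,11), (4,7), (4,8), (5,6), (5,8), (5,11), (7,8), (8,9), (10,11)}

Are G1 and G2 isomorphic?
No, not isomorphic

The graphs are NOT isomorphic.

Counting edges: G1 has 21 edge(s); G2 has 20 edge(s).
Edge count is an isomorphism invariant (a bijection on vertices induces a bijection on edges), so differing edge counts rule out isomorphism.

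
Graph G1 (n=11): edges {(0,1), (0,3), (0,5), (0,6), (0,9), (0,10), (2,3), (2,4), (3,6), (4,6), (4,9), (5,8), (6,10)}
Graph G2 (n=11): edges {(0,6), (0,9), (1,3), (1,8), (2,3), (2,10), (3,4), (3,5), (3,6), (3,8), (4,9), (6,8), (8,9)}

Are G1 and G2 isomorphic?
Yes, isomorphic

The graphs are isomorphic.
One valid mapping φ: V(G1) → V(G2): 0→3, 1→5, 2→0, 3→6, 4→9, 5→2, 6→8, 7→7, 8→10, 9→4, 10→1

Verify φ preserves adjacency — for each edge of G1, its image is an edge of G2:
  (0,1) → (φ(0),φ(1)) = (3,5) ∈ E(G2) ✓
  (0,3) → (φ(0),φ(3)) = (3,6) ∈ E(G2) ✓
  (0,5) → (φ(0),φ(5)) = (2,3) ∈ E(G2) ✓
  (0,6) → (φ(0),φ(6)) = (3,8) ∈ E(G2) ✓
  (0,9) → (φ(0),φ(9)) = (3,4) ∈ E(G2) ✓
  (0,10) → (φ(0),φ(10)) = (1,3) ∈ E(G2) ✓
  (2,3) → (φ(2),φ(3)) = (0,6) ∈ E(G2) ✓
  (2,4) → (φ(2),φ(4)) = (0,9) ∈ E(G2) ✓
  (3,6) → (φ(3),φ(6)) = (6,8) ∈ E(G2) ✓
  (4,6) → (φ(4),φ(6)) = (8,9) ∈ E(G2) ✓
  (4,9) → (φ(4),φ(9)) = (4,9) ∈ E(G2) ✓
  (5,8) → (φ(5),φ(8)) = (2,10) ∈ E(G2) ✓
  (6,10) → (φ(6),φ(10)) = (1,8) ∈ E(G2) ✓
All 13 edges of G1 map to edges of G2, and |E(G1)| = |E(G2)| = 13, so φ is a bijection on edges as well as vertices. Hence G1 ≅ G2.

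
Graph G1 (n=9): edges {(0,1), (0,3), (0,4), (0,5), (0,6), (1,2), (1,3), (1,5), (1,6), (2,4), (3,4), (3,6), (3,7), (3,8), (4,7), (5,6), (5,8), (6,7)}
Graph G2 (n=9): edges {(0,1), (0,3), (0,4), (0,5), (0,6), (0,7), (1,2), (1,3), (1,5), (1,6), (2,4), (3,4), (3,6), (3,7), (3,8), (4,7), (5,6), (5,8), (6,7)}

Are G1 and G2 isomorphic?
No, not isomorphic

The graphs are NOT isomorphic.

Counting edges: G1 has 18 edge(s); G2 has 19 edge(s).
Edge count is an isomorphism invariant (a bijection on vertices induces a bijection on edges), so differing edge counts rule out isomorphism.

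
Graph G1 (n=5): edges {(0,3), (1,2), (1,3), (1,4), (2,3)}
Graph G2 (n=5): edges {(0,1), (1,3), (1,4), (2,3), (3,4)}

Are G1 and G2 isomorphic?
Yes, isomorphic

The graphs are isomorphic.
One valid mapping φ: V(G1) → V(G2): 0→2, 1→1, 2→4, 3→3, 4→0

Verify φ preserves adjacency — for each edge of G1, its image is an edge of G2:
  (0,3) → (φ(0),φ(3)) = (2,3) ∈ E(G2) ✓
  (1,2) → (φ(1),φ(2)) = (1,4) ∈ E(G2) ✓
  (1,3) → (φ(1),φ(3)) = (1,3) ∈ E(G2) ✓
  (1,4) → (φ(1),φ(4)) = (0,1) ∈ E(G2) ✓
  (2,3) → (φ(2),φ(3)) = (3,4) ∈ E(G2) ✓
All 5 edges of G1 map to edges of G2, and |E(G1)| = |E(G2)| = 5, so φ is a bijection on edges as well as vertices. Hence G1 ≅ G2.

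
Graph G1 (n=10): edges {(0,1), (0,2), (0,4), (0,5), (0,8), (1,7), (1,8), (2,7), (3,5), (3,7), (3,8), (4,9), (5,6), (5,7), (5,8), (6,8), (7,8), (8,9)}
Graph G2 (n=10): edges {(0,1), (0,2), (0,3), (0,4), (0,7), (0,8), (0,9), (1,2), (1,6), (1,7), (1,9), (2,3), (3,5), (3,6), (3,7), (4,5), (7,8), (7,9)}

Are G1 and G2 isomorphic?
Yes, isomorphic

The graphs are isomorphic.
One valid mapping φ: V(G1) → V(G2): 0→3, 1→2, 2→6, 3→9, 4→5, 5→7, 6→8, 7→1, 8→0, 9→4

Verify φ preserves adjacency — for each edge of G1, its image is an edge of G2:
  (0,1) → (φ(0),φ(1)) = (2,3) ∈ E(G2) ✓
  (0,2) → (φ(0),φ(2)) = (3,6) ∈ E(G2) ✓
  (0,4) → (φ(0),φ(4)) = (3,5) ∈ E(G2) ✓
  (0,5) → (φ(0),φ(5)) = (3,7) ∈ E(G2) ✓
  (0,8) → (φ(0),φ(8)) = (0,3) ∈ E(G2) ✓
  (1,7) → (φ(1),φ(7)) = (1,2) ∈ E(G2) ✓
  (1,8) → (φ(1),φ(8)) = (0,2) ∈ E(G2) ✓
  (2,7) → (φ(2),φ(7)) = (1,6) ∈ E(G2) ✓
  (3,5) → (φ(3),φ(5)) = (7,9) ∈ E(G2) ✓
  (3,7) → (φ(3),φ(7)) = (1,9) ∈ E(G2) ✓
  (3,8) → (φ(3),φ(8)) = (0,9) ∈ E(G2) ✓
  (4,9) → (φ(4),φ(9)) = (4,5) ∈ E(G2) ✓
  (5,6) → (φ(5),φ(6)) = (7,8) ∈ E(G2) ✓
  (5,7) → (φ(5),φ(7)) = (1,7) ∈ E(G2) ✓
  (5,8) → (φ(5),φ(8)) = (0,7) ∈ E(G2) ✓
  (6,8) → (φ(6),φ(8)) = (0,8) ∈ E(G2) ✓
  (7,8) → (φ(7),φ(8)) = (0,1) ∈ E(G2) ✓
  (8,9) → (φ(8),φ(9)) = (0,4) ∈ E(G2) ✓
All 18 edges of G1 map to edges of G2, and |E(G1)| = |E(G2)| = 18, so φ is a bijection on edges as well as vertices. Hence G1 ≅ G2.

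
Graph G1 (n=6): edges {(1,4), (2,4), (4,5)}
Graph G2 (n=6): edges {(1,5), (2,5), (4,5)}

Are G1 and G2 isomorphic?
Yes, isomorphic

The graphs are isomorphic.
One valid mapping φ: V(G1) → V(G2): 0→0, 1→4, 2→1, 3→3, 4→5, 5→2

Verify φ preserves adjacency — for each edge of G1, its image is an edge of G2:
  (1,4) → (φ(1),φ(4)) = (4,5) ∈ E(G2) ✓
  (2,4) → (φ(2),φ(4)) = (1,5) ∈ E(G2) ✓
  (4,5) → (φ(4),φ(5)) = (2,5) ∈ E(G2) ✓
All 3 edges of G1 map to edges of G2, and |E(G1)| = |E(G2)| = 3, so φ is a bijection on edges as well as vertices. Hence G1 ≅ G2.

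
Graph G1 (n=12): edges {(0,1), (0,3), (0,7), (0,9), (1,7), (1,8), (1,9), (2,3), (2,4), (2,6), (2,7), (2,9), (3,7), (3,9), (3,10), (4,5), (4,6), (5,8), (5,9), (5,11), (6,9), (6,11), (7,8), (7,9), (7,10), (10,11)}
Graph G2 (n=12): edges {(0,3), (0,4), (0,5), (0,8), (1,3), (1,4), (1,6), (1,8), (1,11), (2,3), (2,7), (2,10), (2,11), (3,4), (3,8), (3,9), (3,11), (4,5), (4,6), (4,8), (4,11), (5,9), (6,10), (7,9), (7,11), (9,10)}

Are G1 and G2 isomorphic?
Yes, isomorphic

The graphs are isomorphic.
One valid mapping φ: V(G1) → V(G2): 0→8, 1→0, 2→11, 3→1, 4→7, 5→9, 6→2, 7→4, 8→5, 9→3, 10→6, 11→10

Verify φ preserves adjacency — for each edge of G1, its image is an edge of G2:
  (0,1) → (φ(0),φ(1)) = (0,8) ∈ E(G2) ✓
  (0,3) → (φ(0),φ(3)) = (1,8) ∈ E(G2) ✓
  (0,7) → (φ(0),φ(7)) = (4,8) ∈ E(G2) ✓
  (0,9) → (φ(0),φ(9)) = (3,8) ∈ E(G2) ✓
  (1,7) → (φ(1),φ(7)) = (0,4) ∈ E(G2) ✓
  (1,8) → (φ(1),φ(8)) = (0,5) ∈ E(G2) ✓
  (1,9) → (φ(1),φ(9)) = (0,3) ∈ E(G2) ✓
  (2,3) → (φ(2),φ(3)) = (1,11) ∈ E(G2) ✓
  (2,4) → (φ(2),φ(4)) = (7,11) ∈ E(G2) ✓
  (2,6) → (φ(2),φ(6)) = (2,11) ∈ E(G2) ✓
  (2,7) → (φ(2),φ(7)) = (4,11) ∈ E(G2) ✓
  (2,9) → (φ(2),φ(9)) = (3,11) ∈ E(G2) ✓
  (3,7) → (φ(3),φ(7)) = (1,4) ∈ E(G2) ✓
  (3,9) → (φ(3),φ(9)) = (1,3) ∈ E(G2) ✓
  (3,10) → (φ(3),φ(10)) = (1,6) ∈ E(G2) ✓
  (4,5) → (φ(4),φ(5)) = (7,9) ∈ E(G2) ✓
  (4,6) → (φ(4),φ(6)) = (2,7) ∈ E(G2) ✓
  (5,8) → (φ(5),φ(8)) = (5,9) ∈ E(G2) ✓
  (5,9) → (φ(5),φ(9)) = (3,9) ∈ E(G2) ✓
  (5,11) → (φ(5),φ(11)) = (9,10) ∈ E(G2) ✓
  (6,9) → (φ(6),φ(9)) = (2,3) ∈ E(G2) ✓
  (6,11) → (φ(6),φ(11)) = (2,10) ∈ E(G2) ✓
  (7,8) → (φ(7),φ(8)) = (4,5) ∈ E(G2) ✓
  (7,9) → (φ(7),φ(9)) = (3,4) ∈ E(G2) ✓
  (7,10) → (φ(7),φ(10)) = (4,6) ∈ E(G2) ✓
  (10,11) → (φ(10),φ(11)) = (6,10) ∈ E(G2) ✓
All 26 edges of G1 map to edges of G2, and |E(G1)| = |E(G2)| = 26, so φ is a bijection on edges as well as vertices. Hence G1 ≅ G2.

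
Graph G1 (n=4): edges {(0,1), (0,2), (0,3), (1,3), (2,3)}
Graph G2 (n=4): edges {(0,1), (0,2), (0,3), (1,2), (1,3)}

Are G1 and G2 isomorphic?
Yes, isomorphic

The graphs are isomorphic.
One valid mapping φ: V(G1) → V(G2): 0→1, 1→2, 2→3, 3→0

Verify φ preserves adjacency — for each edge of G1, its image is an edge of G2:
  (0,1) → (φ(0),φ(1)) = (1,2) ∈ E(G2) ✓
  (0,2) → (φ(0),φ(2)) = (1,3) ∈ E(G2) ✓
  (0,3) → (φ(0),φ(3)) = (0,1) ∈ E(G2) ✓
  (1,3) → (φ(1),φ(3)) = (0,2) ∈ E(G2) ✓
  (2,3) → (φ(2),φ(3)) = (0,3) ∈ E(G2) ✓
All 5 edges of G1 map to edges of G2, and |E(G1)| = |E(G2)| = 5, so φ is a bijection on edges as well as vertices. Hence G1 ≅ G2.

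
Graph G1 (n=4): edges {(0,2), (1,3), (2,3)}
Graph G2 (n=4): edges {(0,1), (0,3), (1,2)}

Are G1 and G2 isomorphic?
Yes, isomorphic

The graphs are isomorphic.
One valid mapping φ: V(G1) → V(G2): 0→2, 1→3, 2→1, 3→0

Verify φ preserves adjacency — for each edge of G1, its image is an edge of G2:
  (0,2) → (φ(0),φ(2)) = (1,2) ∈ E(G2) ✓
  (1,3) → (φ(1),φ(3)) = (0,3) ∈ E(G2) ✓
  (2,3) → (φ(2),φ(3)) = (0,1) ∈ E(G2) ✓
All 3 edges of G1 map to edges of G2, and |E(G1)| = |E(G2)| = 3, so φ is a bijection on edges as well as vertices. Hence G1 ≅ G2.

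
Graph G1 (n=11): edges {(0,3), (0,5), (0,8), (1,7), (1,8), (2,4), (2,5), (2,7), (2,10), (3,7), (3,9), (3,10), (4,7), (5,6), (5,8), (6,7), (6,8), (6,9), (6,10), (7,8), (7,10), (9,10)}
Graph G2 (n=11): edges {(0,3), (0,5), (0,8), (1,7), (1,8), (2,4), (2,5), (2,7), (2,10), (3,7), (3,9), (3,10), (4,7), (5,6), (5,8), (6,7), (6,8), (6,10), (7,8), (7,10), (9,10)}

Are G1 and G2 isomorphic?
No, not isomorphic

The graphs are NOT isomorphic.

Counting edges: G1 has 22 edge(s); G2 has 21 edge(s).
Edge count is an isomorphism invariant (a bijection on vertices induces a bijection on edges), so differing edge counts rule out isomorphism.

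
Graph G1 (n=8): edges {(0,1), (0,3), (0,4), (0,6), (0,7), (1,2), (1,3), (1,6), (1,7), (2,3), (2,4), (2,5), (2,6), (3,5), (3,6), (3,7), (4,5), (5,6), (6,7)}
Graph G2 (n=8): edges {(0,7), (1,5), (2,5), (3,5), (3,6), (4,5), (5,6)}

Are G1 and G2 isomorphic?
No, not isomorphic

The graphs are NOT isomorphic.

Connected components of G1: 1 component(s) with vertex sets [[0, 1, 2, 3, 4, 5, 6, 7]], sizes [8].
Connected components of G2: 2 component(s) with vertex sets [[0, 7], [1, 2, 3, 4, 5, 6]], sizes [2, 6].
The number of connected components (and the multiset of component sizes) is an isomorphism invariant — an isomorphism maps each component of G1 bijectively onto a component of G2. Since G1 has 1 component(s) and G2 has 2, they cannot be isomorphic.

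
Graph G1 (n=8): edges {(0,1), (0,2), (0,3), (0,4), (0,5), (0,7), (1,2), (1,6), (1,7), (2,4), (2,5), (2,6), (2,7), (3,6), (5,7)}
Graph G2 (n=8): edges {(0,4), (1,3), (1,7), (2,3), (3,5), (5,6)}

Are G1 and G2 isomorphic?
No, not isomorphic

The graphs are NOT isomorphic.

Connected components of G1: 1 component(s) with vertex sets [[0, 1, 2, 3, 4, 5, 6, 7]], sizes [8].
Connected components of G2: 2 component(s) with vertex sets [[0, 4], [1, 2, 3, 5, 6, 7]], sizes [2, 6].
The number of connected components (and the multiset of component sizes) is an isomorphism invariant — an isomorphism maps each component of G1 bijectively onto a component of G2. Since G1 has 1 component(s) and G2 has 2, they cannot be isomorphic.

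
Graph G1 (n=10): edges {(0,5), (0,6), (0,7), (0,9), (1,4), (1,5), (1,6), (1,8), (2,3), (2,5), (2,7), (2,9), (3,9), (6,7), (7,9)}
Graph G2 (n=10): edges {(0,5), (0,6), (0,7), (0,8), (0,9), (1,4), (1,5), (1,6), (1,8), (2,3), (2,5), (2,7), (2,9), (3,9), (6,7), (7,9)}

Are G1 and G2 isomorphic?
No, not isomorphic

The graphs are NOT isomorphic.

Counting edges: G1 has 15 edge(s); G2 has 16 edge(s).
Edge count is an isomorphism invariant (a bijection on vertices induces a bijection on edges), so differing edge counts rule out isomorphism.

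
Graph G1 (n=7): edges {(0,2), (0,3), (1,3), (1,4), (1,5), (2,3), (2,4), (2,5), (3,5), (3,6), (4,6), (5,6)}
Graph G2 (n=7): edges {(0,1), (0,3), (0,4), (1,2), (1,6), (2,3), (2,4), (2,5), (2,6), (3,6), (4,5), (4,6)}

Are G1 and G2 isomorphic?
Yes, isomorphic

The graphs are isomorphic.
One valid mapping φ: V(G1) → V(G2): 0→5, 1→1, 2→4, 3→2, 4→0, 5→6, 6→3

Verify φ preserves adjacency — for each edge of G1, its image is an edge of G2:
  (0,2) → (φ(0),φ(2)) = (4,5) ∈ E(G2) ✓
  (0,3) → (φ(0),φ(3)) = (2,5) ∈ E(G2) ✓
  (1,3) → (φ(1),φ(3)) = (1,2) ∈ E(G2) ✓
  (1,4) → (φ(1),φ(4)) = (0,1) ∈ E(G2) ✓
  (1,5) → (φ(1),φ(5)) = (1,6) ∈ E(G2) ✓
  (2,3) → (φ(2),φ(3)) = (2,4) ∈ E(G2) ✓
  (2,4) → (φ(2),φ(4)) = (0,4) ∈ E(G2) ✓
  (2,5) → (φ(2),φ(5)) = (4,6) ∈ E(G2) ✓
  (3,5) → (φ(3),φ(5)) = (2,6) ∈ E(G2) ✓
  (3,6) → (φ(3),φ(6)) = (2,3) ∈ E(G2) ✓
  (4,6) → (φ(4),φ(6)) = (0,3) ∈ E(G2) ✓
  (5,6) → (φ(5),φ(6)) = (3,6) ∈ E(G2) ✓
All 12 edges of G1 map to edges of G2, and |E(G1)| = |E(G2)| = 12, so φ is a bijection on edges as well as vertices. Hence G1 ≅ G2.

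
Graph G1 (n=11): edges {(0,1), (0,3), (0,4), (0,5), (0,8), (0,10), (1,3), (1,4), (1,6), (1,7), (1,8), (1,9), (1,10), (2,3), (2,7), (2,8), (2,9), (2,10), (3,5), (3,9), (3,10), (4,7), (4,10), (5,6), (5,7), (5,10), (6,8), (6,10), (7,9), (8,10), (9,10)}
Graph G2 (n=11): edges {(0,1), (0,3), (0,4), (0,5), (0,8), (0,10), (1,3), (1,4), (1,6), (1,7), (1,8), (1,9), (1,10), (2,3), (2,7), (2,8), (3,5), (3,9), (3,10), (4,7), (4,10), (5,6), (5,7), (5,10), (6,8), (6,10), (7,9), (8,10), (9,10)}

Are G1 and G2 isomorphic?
No, not isomorphic

The graphs are NOT isomorphic.

Counting edges: G1 has 31 edge(s); G2 has 29 edge(s).
Edge count is an isomorphism invariant (a bijection on vertices induces a bijection on edges), so differing edge counts rule out isomorphism.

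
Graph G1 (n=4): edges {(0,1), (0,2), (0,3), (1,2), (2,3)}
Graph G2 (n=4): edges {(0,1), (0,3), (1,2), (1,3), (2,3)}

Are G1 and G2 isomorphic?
Yes, isomorphic

The graphs are isomorphic.
One valid mapping φ: V(G1) → V(G2): 0→3, 1→0, 2→1, 3→2

Verify φ preserves adjacency — for each edge of G1, its image is an edge of G2:
  (0,1) → (φ(0),φ(1)) = (0,3) ∈ E(G2) ✓
  (0,2) → (φ(0),φ(2)) = (1,3) ∈ E(G2) ✓
  (0,3) → (φ(0),φ(3)) = (2,3) ∈ E(G2) ✓
  (1,2) → (φ(1),φ(2)) = (0,1) ∈ E(G2) ✓
  (2,3) → (φ(2),φ(3)) = (1,2) ∈ E(G2) ✓
All 5 edges of G1 map to edges of G2, and |E(G1)| = |E(G2)| = 5, so φ is a bijection on edges as well as vertices. Hence G1 ≅ G2.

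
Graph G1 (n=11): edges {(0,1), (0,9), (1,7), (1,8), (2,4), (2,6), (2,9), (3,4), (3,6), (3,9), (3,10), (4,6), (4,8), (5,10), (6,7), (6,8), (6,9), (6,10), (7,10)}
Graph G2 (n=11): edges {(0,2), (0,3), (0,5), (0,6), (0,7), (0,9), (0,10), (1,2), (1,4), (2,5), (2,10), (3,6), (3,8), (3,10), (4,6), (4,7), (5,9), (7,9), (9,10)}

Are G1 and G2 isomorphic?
Yes, isomorphic

The graphs are isomorphic.
One valid mapping φ: V(G1) → V(G2): 0→1, 1→4, 2→5, 3→10, 4→9, 5→8, 6→0, 7→6, 8→7, 9→2, 10→3

Verify φ preserves adjacency — for each edge of G1, its image is an edge of G2:
  (0,1) → (φ(0),φ(1)) = (1,4) ∈ E(G2) ✓
  (0,9) → (φ(0),φ(9)) = (1,2) ∈ E(G2) ✓
  (1,7) → (φ(1),φ(7)) = (4,6) ∈ E(G2) ✓
  (1,8) → (φ(1),φ(8)) = (4,7) ∈ E(G2) ✓
  (2,4) → (φ(2),φ(4)) = (5,9) ∈ E(G2) ✓
  (2,6) → (φ(2),φ(6)) = (0,5) ∈ E(G2) ✓
  (2,9) → (φ(2),φ(9)) = (2,5) ∈ E(G2) ✓
  (3,4) → (φ(3),φ(4)) = (9,10) ∈ E(G2) ✓
  (3,6) → (φ(3),φ(6)) = (0,10) ∈ E(G2) ✓
  (3,9) → (φ(3),φ(9)) = (2,10) ∈ E(G2) ✓
  (3,10) → (φ(3),φ(10)) = (3,10) ∈ E(G2) ✓
  (4,6) → (φ(4),φ(6)) = (0,9) ∈ E(G2) ✓
  (4,8) → (φ(4),φ(8)) = (7,9) ∈ E(G2) ✓
  (5,10) → (φ(5),φ(10)) = (3,8) ∈ E(G2) ✓
  (6,7) → (φ(6),φ(7)) = (0,6) ∈ E(G2) ✓
  (6,8) → (φ(6),φ(8)) = (0,7) ∈ E(G2) ✓
  (6,9) → (φ(6),φ(9)) = (0,2) ∈ E(G2) ✓
  (6,10) → (φ(6),φ(10)) = (0,3) ∈ E(G2) ✓
  (7,10) → (φ(7),φ(10)) = (3,6) ∈ E(G2) ✓
All 19 edges of G1 map to edges of G2, and |E(G1)| = |E(G2)| = 19, so φ is a bijection on edges as well as vertices. Hence G1 ≅ G2.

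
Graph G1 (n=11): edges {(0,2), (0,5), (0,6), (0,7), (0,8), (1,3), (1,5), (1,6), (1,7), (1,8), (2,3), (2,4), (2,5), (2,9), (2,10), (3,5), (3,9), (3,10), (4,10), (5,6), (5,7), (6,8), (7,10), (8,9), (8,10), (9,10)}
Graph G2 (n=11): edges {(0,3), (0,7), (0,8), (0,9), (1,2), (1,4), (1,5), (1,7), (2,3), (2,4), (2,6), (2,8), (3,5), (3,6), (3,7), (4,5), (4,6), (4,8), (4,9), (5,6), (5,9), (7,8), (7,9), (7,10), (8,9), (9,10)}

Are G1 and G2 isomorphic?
Yes, isomorphic

The graphs are isomorphic.
One valid mapping φ: V(G1) → V(G2): 0→5, 1→2, 2→9, 3→8, 4→10, 5→4, 6→6, 7→1, 8→3, 9→0, 10→7

Verify φ preserves adjacency — for each edge of G1, its image is an edge of G2:
  (0,2) → (φ(0),φ(2)) = (5,9) ∈ E(G2) ✓
  (0,5) → (φ(0),φ(5)) = (4,5) ∈ E(G2) ✓
  (0,6) → (φ(0),φ(6)) = (5,6) ∈ E(G2) ✓
  (0,7) → (φ(0),φ(7)) = (1,5) ∈ E(G2) ✓
  (0,8) → (φ(0),φ(8)) = (3,5) ∈ E(G2) ✓
  (1,3) → (φ(1),φ(3)) = (2,8) ∈ E(G2) ✓
  (1,5) → (φ(1),φ(5)) = (2,4) ∈ E(G2) ✓
  (1,6) → (φ(1),φ(6)) = (2,6) ∈ E(G2) ✓
  (1,7) → (φ(1),φ(7)) = (1,2) ∈ E(G2) ✓
  (1,8) → (φ(1),φ(8)) = (2,3) ∈ E(G2) ✓
  (2,3) → (φ(2),φ(3)) = (8,9) ∈ E(G2) ✓
  (2,4) → (φ(2),φ(4)) = (9,10) ∈ E(G2) ✓
  (2,5) → (φ(2),φ(5)) = (4,9) ∈ E(G2) ✓
  (2,9) → (φ(2),φ(9)) = (0,9) ∈ E(G2) ✓
  (2,10) → (φ(2),φ(10)) = (7,9) ∈ E(G2) ✓
  (3,5) → (φ(3),φ(5)) = (4,8) ∈ E(G2) ✓
  (3,9) → (φ(3),φ(9)) = (0,8) ∈ E(G2) ✓
  (3,10) → (φ(3),φ(10)) = (7,8) ∈ E(G2) ✓
  (4,10) → (φ(4),φ(10)) = (7,10) ∈ E(G2) ✓
  (5,6) → (φ(5),φ(6)) = (4,6) ∈ E(G2) ✓
  (5,7) → (φ(5),φ(7)) = (1,4) ∈ E(G2) ✓
  (6,8) → (φ(6),φ(8)) = (3,6) ∈ E(G2) ✓
  (7,10) → (φ(7),φ(10)) = (1,7) ∈ E(G2) ✓
  (8,9) → (φ(8),φ(9)) = (0,3) ∈ E(G2) ✓
  (8,10) → (φ(8),φ(10)) = (3,7) ∈ E(G2) ✓
  (9,10) → (φ(9),φ(10)) = (0,7) ∈ E(G2) ✓
All 26 edges of G1 map to edges of G2, and |E(G1)| = |E(G2)| = 26, so φ is a bijection on edges as well as vertices. Hence G1 ≅ G2.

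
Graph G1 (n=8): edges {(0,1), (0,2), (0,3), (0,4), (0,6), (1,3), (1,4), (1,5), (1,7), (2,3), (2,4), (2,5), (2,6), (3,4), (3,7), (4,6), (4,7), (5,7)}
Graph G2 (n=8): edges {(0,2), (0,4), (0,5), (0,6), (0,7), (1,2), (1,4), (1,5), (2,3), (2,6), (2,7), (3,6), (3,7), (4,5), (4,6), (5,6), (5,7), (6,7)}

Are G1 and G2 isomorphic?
Yes, isomorphic

The graphs are isomorphic.
One valid mapping φ: V(G1) → V(G2): 0→7, 1→5, 2→2, 3→0, 4→6, 5→1, 6→3, 7→4

Verify φ preserves adjacency — for each edge of G1, its image is an edge of G2:
  (0,1) → (φ(0),φ(1)) = (5,7) ∈ E(G2) ✓
  (0,2) → (φ(0),φ(2)) = (2,7) ∈ E(G2) ✓
  (0,3) → (φ(0),φ(3)) = (0,7) ∈ E(G2) ✓
  (0,4) → (φ(0),φ(4)) = (6,7) ∈ E(G2) ✓
  (0,6) → (φ(0),φ(6)) = (3,7) ∈ E(G2) ✓
  (1,3) → (φ(1),φ(3)) = (0,5) ∈ E(G2) ✓
  (1,4) → (φ(1),φ(4)) = (5,6) ∈ E(G2) ✓
  (1,5) → (φ(1),φ(5)) = (1,5) ∈ E(G2) ✓
  (1,7) → (φ(1),φ(7)) = (4,5) ∈ E(G2) ✓
  (2,3) → (φ(2),φ(3)) = (0,2) ∈ E(G2) ✓
  (2,4) → (φ(2),φ(4)) = (2,6) ∈ E(G2) ✓
  (2,5) → (φ(2),φ(5)) = (1,2) ∈ E(G2) ✓
  (2,6) → (φ(2),φ(6)) = (2,3) ∈ E(G2) ✓
  (3,4) → (φ(3),φ(4)) = (0,6) ∈ E(G2) ✓
  (3,7) → (φ(3),φ(7)) = (0,4) ∈ E(G2) ✓
  (4,6) → (φ(4),φ(6)) = (3,6) ∈ E(G2) ✓
  (4,7) → (φ(4),φ(7)) = (4,6) ∈ E(G2) ✓
  (5,7) → (φ(5),φ(7)) = (1,4) ∈ E(G2) ✓
All 18 edges of G1 map to edges of G2, and |E(G1)| = |E(G2)| = 18, so φ is a bijection on edges as well as vertices. Hence G1 ≅ G2.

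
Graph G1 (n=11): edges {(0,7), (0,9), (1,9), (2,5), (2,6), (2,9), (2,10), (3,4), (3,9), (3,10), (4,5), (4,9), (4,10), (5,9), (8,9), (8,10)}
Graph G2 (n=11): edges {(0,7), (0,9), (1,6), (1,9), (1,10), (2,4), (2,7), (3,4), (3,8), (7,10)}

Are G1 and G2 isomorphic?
No, not isomorphic

The graphs are NOT isomorphic.

Counting triangles (3-cliques): G1 has 4, G2 has 0.
Triangle count is an isomorphism invariant, so differing triangle counts rule out isomorphism.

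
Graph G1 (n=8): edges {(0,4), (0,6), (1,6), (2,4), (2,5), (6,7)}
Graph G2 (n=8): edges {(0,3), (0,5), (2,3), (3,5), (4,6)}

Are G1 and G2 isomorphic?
No, not isomorphic

The graphs are NOT isomorphic.

Connected components of G1: 2 component(s) with vertex sets [[3], [0, 1, 2, 4, 5, 6, 7]], sizes [1, 7].
Connected components of G2: 4 component(s) with vertex sets [[1], [7], [4, 6], [0, 2, 3, 5]], sizes [1, 1, 2, 4].
The number of connected components (and the multiset of component sizes) is an isomorphism invariant — an isomorphism maps each component of G1 bijectively onto a component of G2. Since G1 has 2 component(s) and G2 has 4, they cannot be isomorphic.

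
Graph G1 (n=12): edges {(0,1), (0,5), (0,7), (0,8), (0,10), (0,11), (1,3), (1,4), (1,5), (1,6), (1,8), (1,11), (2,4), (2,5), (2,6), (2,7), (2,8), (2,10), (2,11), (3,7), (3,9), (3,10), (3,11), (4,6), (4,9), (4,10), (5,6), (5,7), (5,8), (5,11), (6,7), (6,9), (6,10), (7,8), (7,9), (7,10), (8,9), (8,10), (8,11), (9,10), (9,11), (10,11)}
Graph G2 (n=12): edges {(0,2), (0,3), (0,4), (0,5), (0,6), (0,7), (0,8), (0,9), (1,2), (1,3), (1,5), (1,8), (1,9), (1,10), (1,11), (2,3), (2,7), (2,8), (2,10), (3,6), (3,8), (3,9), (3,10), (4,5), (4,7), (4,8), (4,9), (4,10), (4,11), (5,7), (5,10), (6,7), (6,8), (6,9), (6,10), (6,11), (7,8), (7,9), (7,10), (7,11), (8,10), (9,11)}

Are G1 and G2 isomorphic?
Yes, isomorphic

The graphs are isomorphic.
One valid mapping φ: V(G1) → V(G2): 0→2, 1→1, 2→6, 3→5, 4→11, 5→3, 6→9, 7→0, 8→8, 9→4, 10→7, 11→10

Verify φ preserves adjacency — for each edge of G1, its image is an edge of G2:
  (0,1) → (φ(0),φ(1)) = (1,2) ∈ E(G2) ✓
  (0,5) → (φ(0),φ(5)) = (2,3) ∈ E(G2) ✓
  (0,7) → (φ(0),φ(7)) = (0,2) ∈ E(G2) ✓
  (0,8) → (φ(0),φ(8)) = (2,8) ∈ E(G2) ✓
  (0,10) → (φ(0),φ(10)) = (2,7) ∈ E(G2) ✓
  (0,11) → (φ(0),φ(11)) = (2,10) ∈ E(G2) ✓
  (1,3) → (φ(1),φ(3)) = (1,5) ∈ E(G2) ✓
  (1,4) → (φ(1),φ(4)) = (1,11) ∈ E(G2) ✓
  (1,5) → (φ(1),φ(5)) = (1,3) ∈ E(G2) ✓
  (1,6) → (φ(1),φ(6)) = (1,9) ∈ E(G2) ✓
  (1,8) → (φ(1),φ(8)) = (1,8) ∈ E(G2) ✓
  (1,11) → (φ(1),φ(11)) = (1,10) ∈ E(G2) ✓
  (2,4) → (φ(2),φ(4)) = (6,11) ∈ E(G2) ✓
  (2,5) → (φ(2),φ(5)) = (3,6) ∈ E(G2) ✓
  (2,6) → (φ(2),φ(6)) = (6,9) ∈ E(G2) ✓
  (2,7) → (φ(2),φ(7)) = (0,6) ∈ E(G2) ✓
  (2,8) → (φ(2),φ(8)) = (6,8) ∈ E(G2) ✓
  (2,10) → (φ(2),φ(10)) = (6,7) ∈ E(G2) ✓
  (2,11) → (φ(2),φ(11)) = (6,10) ∈ E(G2) ✓
  (3,7) → (φ(3),φ(7)) = (0,5) ∈ E(G2) ✓
  (3,9) → (φ(3),φ(9)) = (4,5) ∈ E(G2) ✓
  (3,10) → (φ(3),φ(10)) = (5,7) ∈ E(G2) ✓
  (3,11) → (φ(3),φ(11)) = (5,10) ∈ E(G2) ✓
  (4,6) → (φ(4),φ(6)) = (9,11) ∈ E(G2) ✓
  (4,9) → (φ(4),φ(9)) = (4,11) ∈ E(G2) ✓
  (4,10) → (φ(4),φ(10)) = (7,11) ∈ E(G2) ✓
  (5,6) → (φ(5),φ(6)) = (3,9) ∈ E(G2) ✓
  (5,7) → (φ(5),φ(7)) = (0,3) ∈ E(G2) ✓
  (5,8) → (φ(5),φ(8)) = (3,8) ∈ E(G2) ✓
  (5,11) → (φ(5),φ(11)) = (3,10) ∈ E(G2) ✓
  (6,7) → (φ(6),φ(7)) = (0,9) ∈ E(G2) ✓
  (6,9) → (φ(6),φ(9)) = (4,9) ∈ E(G2) ✓
  (6,10) → (φ(6),φ(10)) = (7,9) ∈ E(G2) ✓
  (7,8) → (φ(7),φ(8)) = (0,8) ∈ E(G2) ✓
  (7,9) → (φ(7),φ(9)) = (0,4) ∈ E(G2) ✓
  (7,10) → (φ(7),φ(10)) = (0,7) ∈ E(G2) ✓
  (8,9) → (φ(8),φ(9)) = (4,8) ∈ E(G2) ✓
  (8,10) → (φ(8),φ(10)) = (7,8) ∈ E(G2) ✓
  (8,11) → (φ(8),φ(11)) = (8,10) ∈ E(G2) ✓
  (9,10) → (φ(9),φ(10)) = (4,7) ∈ E(G2) ✓
  (9,11) → (φ(9),φ(11)) = (4,10) ∈ E(G2) ✓
  (10,11) → (φ(10),φ(11)) = (7,10) ∈ E(G2) ✓
All 42 edges of G1 map to edges of G2, and |E(G1)| = |E(G2)| = 42, so φ is a bijection on edges as well as vertices. Hence G1 ≅ G2.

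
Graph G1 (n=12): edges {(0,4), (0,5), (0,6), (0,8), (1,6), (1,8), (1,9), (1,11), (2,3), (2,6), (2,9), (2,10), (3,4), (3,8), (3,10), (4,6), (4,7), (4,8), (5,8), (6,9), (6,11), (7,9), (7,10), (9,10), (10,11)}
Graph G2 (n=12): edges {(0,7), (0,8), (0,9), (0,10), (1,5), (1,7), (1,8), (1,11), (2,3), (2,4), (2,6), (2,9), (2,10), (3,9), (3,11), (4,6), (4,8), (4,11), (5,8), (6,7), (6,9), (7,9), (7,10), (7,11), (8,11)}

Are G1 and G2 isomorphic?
Yes, isomorphic

The graphs are isomorphic.
One valid mapping φ: V(G1) → V(G2): 0→1, 1→0, 2→6, 3→4, 4→11, 5→5, 6→7, 7→3, 8→8, 9→9, 10→2, 11→10

Verify φ preserves adjacency — for each edge of G1, its image is an edge of G2:
  (0,4) → (φ(0),φ(4)) = (1,11) ∈ E(G2) ✓
  (0,5) → (φ(0),φ(5)) = (1,5) ∈ E(G2) ✓
  (0,6) → (φ(0),φ(6)) = (1,7) ∈ E(G2) ✓
  (0,8) → (φ(0),φ(8)) = (1,8) ∈ E(G2) ✓
  (1,6) → (φ(1),φ(6)) = (0,7) ∈ E(G2) ✓
  (1,8) → (φ(1),φ(8)) = (0,8) ∈ E(G2) ✓
  (1,9) → (φ(1),φ(9)) = (0,9) ∈ E(G2) ✓
  (1,11) → (φ(1),φ(11)) = (0,10) ∈ E(G2) ✓
  (2,3) → (φ(2),φ(3)) = (4,6) ∈ E(G2) ✓
  (2,6) → (φ(2),φ(6)) = (6,7) ∈ E(G2) ✓
  (2,9) → (φ(2),φ(9)) = (6,9) ∈ E(G2) ✓
  (2,10) → (φ(2),φ(10)) = (2,6) ∈ E(G2) ✓
  (3,4) → (φ(3),φ(4)) = (4,11) ∈ E(G2) ✓
  (3,8) → (φ(3),φ(8)) = (4,8) ∈ E(G2) ✓
  (3,10) → (φ(3),φ(10)) = (2,4) ∈ E(G2) ✓
  (4,6) → (φ(4),φ(6)) = (7,11) ∈ E(G2) ✓
  (4,7) → (φ(4),φ(7)) = (3,11) ∈ E(G2) ✓
  (4,8) → (φ(4),φ(8)) = (8,11) ∈ E(G2) ✓
  (5,8) → (φ(5),φ(8)) = (5,8) ∈ E(G2) ✓
  (6,9) → (φ(6),φ(9)) = (7,9) ∈ E(G2) ✓
  (6,11) → (φ(6),φ(11)) = (7,10) ∈ E(G2) ✓
  (7,9) → (φ(7),φ(9)) = (3,9) ∈ E(G2) ✓
  (7,10) → (φ(7),φ(10)) = (2,3) ∈ E(G2) ✓
  (9,10) → (φ(9),φ(10)) = (2,9) ∈ E(G2) ✓
  (10,11) → (φ(10),φ(11)) = (2,10) ∈ E(G2) ✓
All 25 edges of G1 map to edges of G2, and |E(G1)| = |E(G2)| = 25, so φ is a bijection on edges as well as vertices. Hence G1 ≅ G2.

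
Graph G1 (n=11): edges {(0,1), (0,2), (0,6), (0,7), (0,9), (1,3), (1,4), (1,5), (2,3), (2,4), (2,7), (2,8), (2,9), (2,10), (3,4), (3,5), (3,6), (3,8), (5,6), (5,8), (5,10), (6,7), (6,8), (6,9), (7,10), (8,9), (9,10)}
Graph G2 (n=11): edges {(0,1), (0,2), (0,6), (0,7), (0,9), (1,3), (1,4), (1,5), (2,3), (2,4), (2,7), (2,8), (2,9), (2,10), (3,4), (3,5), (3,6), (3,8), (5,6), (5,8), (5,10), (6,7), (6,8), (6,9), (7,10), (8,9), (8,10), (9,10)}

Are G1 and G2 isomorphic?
No, not isomorphic

The graphs are NOT isomorphic.

Counting edges: G1 has 27 edge(s); G2 has 28 edge(s).
Edge count is an isomorphism invariant (a bijection on vertices induces a bijection on edges), so differing edge counts rule out isomorphism.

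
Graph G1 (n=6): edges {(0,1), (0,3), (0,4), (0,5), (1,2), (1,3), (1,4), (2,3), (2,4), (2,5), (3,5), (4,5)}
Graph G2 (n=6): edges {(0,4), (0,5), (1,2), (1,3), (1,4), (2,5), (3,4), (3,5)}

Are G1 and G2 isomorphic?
No, not isomorphic

The graphs are NOT isomorphic.

Counting triangles (3-cliques): G1 has 8, G2 has 1.
Triangle count is an isomorphism invariant, so differing triangle counts rule out isomorphism.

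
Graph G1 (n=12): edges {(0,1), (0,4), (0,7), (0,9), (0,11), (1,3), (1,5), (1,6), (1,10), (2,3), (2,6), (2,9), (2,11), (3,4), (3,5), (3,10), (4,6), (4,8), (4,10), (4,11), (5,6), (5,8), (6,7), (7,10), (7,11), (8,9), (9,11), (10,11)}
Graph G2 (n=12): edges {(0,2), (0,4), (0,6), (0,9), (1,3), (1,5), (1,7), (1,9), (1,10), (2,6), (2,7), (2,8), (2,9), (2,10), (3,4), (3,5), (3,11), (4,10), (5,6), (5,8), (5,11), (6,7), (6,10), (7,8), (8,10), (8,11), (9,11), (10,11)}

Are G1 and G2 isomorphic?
Yes, isomorphic

The graphs are isomorphic.
One valid mapping φ: V(G1) → V(G2): 0→6, 1→5, 2→9, 3→11, 4→10, 5→3, 6→1, 7→7, 8→4, 9→0, 10→8, 11→2

Verify φ preserves adjacency — for each edge of G1, its image is an edge of G2:
  (0,1) → (φ(0),φ(1)) = (5,6) ∈ E(G2) ✓
  (0,4) → (φ(0),φ(4)) = (6,10) ∈ E(G2) ✓
  (0,7) → (φ(0),φ(7)) = (6,7) ∈ E(G2) ✓
  (0,9) → (φ(0),φ(9)) = (0,6) ∈ E(G2) ✓
  (0,11) → (φ(0),φ(11)) = (2,6) ∈ E(G2) ✓
  (1,3) → (φ(1),φ(3)) = (5,11) ∈ E(G2) ✓
  (1,5) → (φ(1),φ(5)) = (3,5) ∈ E(G2) ✓
  (1,6) → (φ(1),φ(6)) = (1,5) ∈ E(G2) ✓
  (1,10) → (φ(1),φ(10)) = (5,8) ∈ E(G2) ✓
  (2,3) → (φ(2),φ(3)) = (9,11) ∈ E(G2) ✓
  (2,6) → (φ(2),φ(6)) = (1,9) ∈ E(G2) ✓
  (2,9) → (φ(2),φ(9)) = (0,9) ∈ E(G2) ✓
  (2,11) → (φ(2),φ(11)) = (2,9) ∈ E(G2) ✓
  (3,4) → (φ(3),φ(4)) = (10,11) ∈ E(G2) ✓
  (3,5) → (φ(3),φ(5)) = (3,11) ∈ E(G2) ✓
  (3,10) → (φ(3),φ(10)) = (8,11) ∈ E(G2) ✓
  (4,6) → (φ(4),φ(6)) = (1,10) ∈ E(G2) ✓
  (4,8) → (φ(4),φ(8)) = (4,10) ∈ E(G2) ✓
  (4,10) → (φ(4),φ(10)) = (8,10) ∈ E(G2) ✓
  (4,11) → (φ(4),φ(11)) = (2,10) ∈ E(G2) ✓
  (5,6) → (φ(5),φ(6)) = (1,3) ∈ E(G2) ✓
  (5,8) → (φ(5),φ(8)) = (3,4) ∈ E(G2) ✓
  (6,7) → (φ(6),φ(7)) = (1,7) ∈ E(G2) ✓
  (7,10) → (φ(7),φ(10)) = (7,8) ∈ E(G2) ✓
  (7,11) → (φ(7),φ(11)) = (2,7) ∈ E(G2) ✓
  (8,9) → (φ(8),φ(9)) = (0,4) ∈ E(G2) ✓
  (9,11) → (φ(9),φ(11)) = (0,2) ∈ E(G2) ✓
  (10,11) → (φ(10),φ(11)) = (2,8) ∈ E(G2) ✓
All 28 edges of G1 map to edges of G2, and |E(G1)| = |E(G2)| = 28, so φ is a bijection on edges as well as vertices. Hence G1 ≅ G2.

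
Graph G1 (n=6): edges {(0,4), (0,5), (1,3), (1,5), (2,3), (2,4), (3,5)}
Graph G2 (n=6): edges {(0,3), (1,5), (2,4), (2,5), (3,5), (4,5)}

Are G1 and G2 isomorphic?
No, not isomorphic

The graphs are NOT isomorphic.

Degrees in G1: deg(0)=2, deg(1)=2, deg(2)=2, deg(3)=3, deg(4)=2, deg(5)=3.
Sorted degree sequence of G1: [3, 3, 2, 2, 2, 2].
Degrees in G2: deg(0)=1, deg(1)=1, deg(2)=2, deg(3)=2, deg(4)=2, deg(5)=4.
Sorted degree sequence of G2: [4, 2, 2, 2, 1, 1].
The (sorted) degree sequence is an isomorphism invariant, so since G1 and G2 have different degree sequences they cannot be isomorphic.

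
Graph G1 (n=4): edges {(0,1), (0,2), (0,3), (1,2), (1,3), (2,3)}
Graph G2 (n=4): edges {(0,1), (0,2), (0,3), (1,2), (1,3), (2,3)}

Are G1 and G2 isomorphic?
Yes, isomorphic

The graphs are isomorphic.
One valid mapping φ: V(G1) → V(G2): 0→0, 1→1, 2→3, 3→2

Verify φ preserves adjacency — for each edge of G1, its image is an edge of G2:
  (0,1) → (φ(0),φ(1)) = (0,1) ∈ E(G2) ✓
  (0,2) → (φ(0),φ(2)) = (0,3) ∈ E(G2) ✓
  (0,3) → (φ(0),φ(3)) = (0,2) ∈ E(G2) ✓
  (1,2) → (φ(1),φ(2)) = (1,3) ∈ E(G2) ✓
  (1,3) → (φ(1),φ(3)) = (1,2) ∈ E(G2) ✓
  (2,3) → (φ(2),φ(3)) = (2,3) ∈ E(G2) ✓
All 6 edges of G1 map to edges of G2, and |E(G1)| = |E(G2)| = 6, so φ is a bijection on edges as well as vertices. Hence G1 ≅ G2.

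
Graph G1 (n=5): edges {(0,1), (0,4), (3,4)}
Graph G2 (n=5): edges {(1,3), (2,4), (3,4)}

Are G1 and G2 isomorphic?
Yes, isomorphic

The graphs are isomorphic.
One valid mapping φ: V(G1) → V(G2): 0→4, 1→2, 2→0, 3→1, 4→3

Verify φ preserves adjacency — for each edge of G1, its image is an edge of G2:
  (0,1) → (φ(0),φ(1)) = (2,4) ∈ E(G2) ✓
  (0,4) → (φ(0),φ(4)) = (3,4) ∈ E(G2) ✓
  (3,4) → (φ(3),φ(4)) = (1,3) ∈ E(G2) ✓
All 3 edges of G1 map to edges of G2, and |E(G1)| = |E(G2)| = 3, so φ is a bijection on edges as well as vertices. Hence G1 ≅ G2.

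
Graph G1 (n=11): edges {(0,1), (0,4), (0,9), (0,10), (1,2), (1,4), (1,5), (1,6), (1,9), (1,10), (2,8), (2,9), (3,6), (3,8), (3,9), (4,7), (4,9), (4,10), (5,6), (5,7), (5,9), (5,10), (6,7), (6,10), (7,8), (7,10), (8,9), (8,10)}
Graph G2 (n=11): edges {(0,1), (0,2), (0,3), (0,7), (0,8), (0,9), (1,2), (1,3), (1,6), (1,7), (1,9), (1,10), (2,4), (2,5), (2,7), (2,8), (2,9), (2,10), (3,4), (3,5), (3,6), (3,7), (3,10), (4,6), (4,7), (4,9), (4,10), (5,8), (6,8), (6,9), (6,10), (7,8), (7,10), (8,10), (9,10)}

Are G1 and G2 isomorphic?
No, not isomorphic

The graphs are NOT isomorphic.

Degrees in G1: deg(0)=4, deg(1)=7, deg(2)=3, deg(3)=3, deg(4)=5, deg(5)=5, deg(6)=5, deg(7)=5, deg(8)=5, deg(9)=7, deg(10)=7.
Sorted degree sequence of G1: [7, 7, 7, 5, 5, 5, 5, 5, 4, 3, 3].
Degrees in G2: deg(0)=6, deg(1)=7, deg(2)=8, deg(3)=7, deg(4)=6, deg(5)=3, deg(6)=6, deg(7)=7, deg(8)=6, deg(9)=6, deg(10)=8.
Sorted degree sequence of G2: [8, 8, 7, 7, 7, 6, 6, 6, 6, 6, 3].
The (sorted) degree sequence is an isomorphism invariant, so since G1 and G2 have different degree sequences they cannot be isomorphic.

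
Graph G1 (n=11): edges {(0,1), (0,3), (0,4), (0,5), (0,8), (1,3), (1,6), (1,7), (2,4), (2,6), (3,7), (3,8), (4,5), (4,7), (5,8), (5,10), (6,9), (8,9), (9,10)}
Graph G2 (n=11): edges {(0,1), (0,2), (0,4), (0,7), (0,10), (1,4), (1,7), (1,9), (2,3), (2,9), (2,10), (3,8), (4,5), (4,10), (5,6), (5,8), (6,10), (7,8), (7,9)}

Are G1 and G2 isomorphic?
Yes, isomorphic

The graphs are isomorphic.
One valid mapping φ: V(G1) → V(G2): 0→0, 1→7, 2→3, 3→1, 4→2, 5→10, 6→8, 7→9, 8→4, 9→5, 10→6

Verify φ preserves adjacency — for each edge of G1, its image is an edge of G2:
  (0,1) → (φ(0),φ(1)) = (0,7) ∈ E(G2) ✓
  (0,3) → (φ(0),φ(3)) = (0,1) ∈ E(G2) ✓
  (0,4) → (φ(0),φ(4)) = (0,2) ∈ E(G2) ✓
  (0,5) → (φ(0),φ(5)) = (0,10) ∈ E(G2) ✓
  (0,8) → (φ(0),φ(8)) = (0,4) ∈ E(G2) ✓
  (1,3) → (φ(1),φ(3)) = (1,7) ∈ E(G2) ✓
  (1,6) → (φ(1),φ(6)) = (7,8) ∈ E(G2) ✓
  (1,7) → (φ(1),φ(7)) = (7,9) ∈ E(G2) ✓
  (2,4) → (φ(2),φ(4)) = (2,3) ∈ E(G2) ✓
  (2,6) → (φ(2),φ(6)) = (3,8) ∈ E(G2) ✓
  (3,7) → (φ(3),φ(7)) = (1,9) ∈ E(G2) ✓
  (3,8) → (φ(3),φ(8)) = (1,4) ∈ E(G2) ✓
  (4,5) → (φ(4),φ(5)) = (2,10) ∈ E(G2) ✓
  (4,7) → (φ(4),φ(7)) = (2,9) ∈ E(G2) ✓
  (5,8) → (φ(5),φ(8)) = (4,10) ∈ E(G2) ✓
  (5,10) → (φ(5),φ(10)) = (6,10) ∈ E(G2) ✓
  (6,9) → (φ(6),φ(9)) = (5,8) ∈ E(G2) ✓
  (8,9) → (φ(8),φ(9)) = (4,5) ∈ E(G2) ✓
  (9,10) → (φ(9),φ(10)) = (5,6) ∈ E(G2) ✓
All 19 edges of G1 map to edges of G2, and |E(G1)| = |E(G2)| = 19, so φ is a bijection on edges as well as vertices. Hence G1 ≅ G2.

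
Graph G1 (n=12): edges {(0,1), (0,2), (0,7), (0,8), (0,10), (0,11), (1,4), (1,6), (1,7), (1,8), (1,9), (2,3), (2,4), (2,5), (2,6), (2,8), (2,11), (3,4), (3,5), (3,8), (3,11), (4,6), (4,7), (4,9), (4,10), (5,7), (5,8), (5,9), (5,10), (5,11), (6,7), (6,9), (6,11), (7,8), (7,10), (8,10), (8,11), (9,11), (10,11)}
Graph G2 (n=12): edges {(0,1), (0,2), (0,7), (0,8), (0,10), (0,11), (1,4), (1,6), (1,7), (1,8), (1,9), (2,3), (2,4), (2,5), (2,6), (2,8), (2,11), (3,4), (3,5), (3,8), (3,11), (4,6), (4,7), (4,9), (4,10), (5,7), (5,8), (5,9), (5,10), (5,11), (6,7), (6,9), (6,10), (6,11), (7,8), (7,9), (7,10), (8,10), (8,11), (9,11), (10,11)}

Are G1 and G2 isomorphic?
No, not isomorphic

The graphs are NOT isomorphic.

Counting edges: G1 has 39 edge(s); G2 has 41 edge(s).
Edge count is an isomorphism invariant (a bijection on vertices induces a bijection on edges), so differing edge counts rule out isomorphism.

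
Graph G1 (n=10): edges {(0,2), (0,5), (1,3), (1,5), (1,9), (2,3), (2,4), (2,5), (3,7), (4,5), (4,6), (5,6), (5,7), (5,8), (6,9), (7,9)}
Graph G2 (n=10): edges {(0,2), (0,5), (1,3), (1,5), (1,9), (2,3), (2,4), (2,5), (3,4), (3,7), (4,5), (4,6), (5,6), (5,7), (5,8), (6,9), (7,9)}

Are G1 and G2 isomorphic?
No, not isomorphic

The graphs are NOT isomorphic.

Counting edges: G1 has 16 edge(s); G2 has 17 edge(s).
Edge count is an isomorphism invariant (a bijection on vertices induces a bijection on edges), so differing edge counts rule out isomorphism.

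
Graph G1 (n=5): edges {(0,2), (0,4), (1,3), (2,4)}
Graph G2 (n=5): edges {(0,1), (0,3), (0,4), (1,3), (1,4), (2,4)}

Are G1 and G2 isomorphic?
No, not isomorphic

The graphs are NOT isomorphic.

Connected components of G1: 2 component(s) with vertex sets [[1, 3], [0, 2, 4]], sizes [2, 3].
Connected components of G2: 1 component(s) with vertex sets [[0, 1, 2, 3, 4]], sizes [5].
The number of connected components (and the multiset of component sizes) is an isomorphism invariant — an isomorphism maps each component of G1 bijectively onto a component of G2. Since G1 has 2 component(s) and G2 has 1, they cannot be isomorphic.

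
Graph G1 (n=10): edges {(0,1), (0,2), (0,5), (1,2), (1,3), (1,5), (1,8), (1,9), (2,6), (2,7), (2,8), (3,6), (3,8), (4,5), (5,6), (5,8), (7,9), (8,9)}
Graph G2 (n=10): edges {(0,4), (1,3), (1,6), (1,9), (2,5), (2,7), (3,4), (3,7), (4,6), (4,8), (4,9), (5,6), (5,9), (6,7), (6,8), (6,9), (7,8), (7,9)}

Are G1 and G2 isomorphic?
Yes, isomorphic

The graphs are isomorphic.
One valid mapping φ: V(G1) → V(G2): 0→8, 1→6, 2→7, 3→1, 4→0, 5→4, 6→3, 7→2, 8→9, 9→5

Verify φ preserves adjacency — for each edge of G1, its image is an edge of G2:
  (0,1) → (φ(0),φ(1)) = (6,8) ∈ E(G2) ✓
  (0,2) → (φ(0),φ(2)) = (7,8) ∈ E(G2) ✓
  (0,5) → (φ(0),φ(5)) = (4,8) ∈ E(G2) ✓
  (1,2) → (φ(1),φ(2)) = (6,7) ∈ E(G2) ✓
  (1,3) → (φ(1),φ(3)) = (1,6) ∈ E(G2) ✓
  (1,5) → (φ(1),φ(5)) = (4,6) ∈ E(G2) ✓
  (1,8) → (φ(1),φ(8)) = (6,9) ∈ E(G2) ✓
  (1,9) → (φ(1),φ(9)) = (5,6) ∈ E(G2) ✓
  (2,6) → (φ(2),φ(6)) = (3,7) ∈ E(G2) ✓
  (2,7) → (φ(2),φ(7)) = (2,7) ∈ E(G2) ✓
  (2,8) → (φ(2),φ(8)) = (7,9) ∈ E(G2) ✓
  (3,6) → (φ(3),φ(6)) = (1,3) ∈ E(G2) ✓
  (3,8) → (φ(3),φ(8)) = (1,9) ∈ E(G2) ✓
  (4,5) → (φ(4),φ(5)) = (0,4) ∈ E(G2) ✓
  (5,6) → (φ(5),φ(6)) = (3,4) ∈ E(G2) ✓
  (5,8) → (φ(5),φ(8)) = (4,9) ∈ E(G2) ✓
  (7,9) → (φ(7),φ(9)) = (2,5) ∈ E(G2) ✓
  (8,9) → (φ(8),φ(9)) = (5,9) ∈ E(G2) ✓
All 18 edges of G1 map to edges of G2, and |E(G1)| = |E(G2)| = 18, so φ is a bijection on edges as well as vertices. Hence G1 ≅ G2.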